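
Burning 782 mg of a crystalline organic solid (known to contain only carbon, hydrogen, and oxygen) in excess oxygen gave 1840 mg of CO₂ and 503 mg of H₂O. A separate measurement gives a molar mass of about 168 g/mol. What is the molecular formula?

mol C = 1.84 g CO₂ ÷ 44.009 g/mol = 0.04181 mol
mol H = 2 × 0.503 g H₂O ÷ 18.015 g/mol = 0.05584 mol
mass O = 0.782 − (0.5022 + 0.05629) = 0.2235 g → mol O = 0.2235 ÷ 15.999 = 0.01397 mol
Divide by the smallest (0.01397 mol): C 2.992, H 3.997, O 1.000
Empirical formula: C3H4O
Empirical-formula mass = 56.06 g/mol; 168 ÷ 56.06 ≈ 3, so the molecular formula is C9H12O3.

C9H12O3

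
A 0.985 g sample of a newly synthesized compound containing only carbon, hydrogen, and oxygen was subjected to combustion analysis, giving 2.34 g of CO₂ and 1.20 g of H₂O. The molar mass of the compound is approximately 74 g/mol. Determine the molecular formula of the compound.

mol C = 2.34 g CO₂ ÷ 44.009 g/mol = 0.05317 mol
mol H = 2 × 1.20 g H₂O ÷ 18.015 g/mol = 0.1332 mol
mass O = 0.985 − (0.6386 + 0.1343) = 0.2121 g → mol O = 0.2121 ÷ 15.999 = 0.01326 mol
Divide by the smallest (0.01326 mol): C 4.011, H 10.050, O 1.000
Empirical formula: C4H10O
Empirical-formula mass = 74.12 g/mol; 74 ÷ 74.12 ≈ 1, so the molecular formula is C4H10O.

C4H10O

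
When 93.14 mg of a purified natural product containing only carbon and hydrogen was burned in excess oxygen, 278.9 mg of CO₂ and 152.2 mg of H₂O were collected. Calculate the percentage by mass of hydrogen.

mol C = 0.2789 g CO₂ ÷ 44.009 g/mol = 0.0063373 mol
mol H = 2 × 0.1522 g H₂O ÷ 18.015 g/mol = 0.016897 mol
mass % H = 0.017032 g ÷ 0.09314 g × 100%

18.29%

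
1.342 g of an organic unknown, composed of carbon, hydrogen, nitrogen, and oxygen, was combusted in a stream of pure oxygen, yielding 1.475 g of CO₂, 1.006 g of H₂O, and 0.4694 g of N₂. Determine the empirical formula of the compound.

mol C = 1.475 g CO₂ ÷ 44.009 g/mol = 0.033516 mol
mol H = 2 × 1.006 g H₂O ÷ 18.015 g/mol = 0.11168 mol
mol N = 2 × 0.4694 g N₂ ÷ 28.014 g/mol = 0.033512 mol
mass O = 1.342 − (0.40256 + 0.11258 + 0.46940) = 0.35746 g → mol O = 0.35746 ÷ 15.999 = 0.022343 mol
Divide by the smallest (0.022343 mol): C 1.500, H 4.999, N 1.500, O 1.000
Multiplying each by 2 gives whole numbers: C 3.00, H 10.00, N 3.00, O 2.00

C3H10N3O2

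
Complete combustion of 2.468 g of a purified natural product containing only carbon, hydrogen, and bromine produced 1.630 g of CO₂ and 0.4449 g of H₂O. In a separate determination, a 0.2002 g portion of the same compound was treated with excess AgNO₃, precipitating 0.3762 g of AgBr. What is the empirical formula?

mol C = 1.630 g CO₂ ÷ 44.009 g/mol = 0.037038 mol
mol H = 2 × 0.4449 g H₂O ÷ 18.015 g/mol = 0.049392 mol
From the AgBr data: mol Br per gram of compound = (0.3762 ÷ 187.772) ÷ 0.2002 = 0.010007 mol/g, so in the 2.468 g combustion sample mol Br = 0.024698 mol
Divide by the smallest (0.024698 mol): C 1.500, H 2.000, Br 1.000
Multiplying each by 2 gives whole numbers: C 3.00, H 4.00, Br 2.00

C3H4Br2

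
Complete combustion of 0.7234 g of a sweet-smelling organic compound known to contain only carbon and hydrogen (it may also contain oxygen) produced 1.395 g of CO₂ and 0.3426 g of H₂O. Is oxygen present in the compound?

mol C = 1.395 g CO₂ ÷ 44.009 g/mol = 0.031698 mol
mol H = 2 × 0.3426 g H₂O ÷ 18.015 g/mol = 0.038035 mol
C and H account for only 0.41906 g of the 0.7234 g sample; the remaining 0.30434 g must be oxygen.

yes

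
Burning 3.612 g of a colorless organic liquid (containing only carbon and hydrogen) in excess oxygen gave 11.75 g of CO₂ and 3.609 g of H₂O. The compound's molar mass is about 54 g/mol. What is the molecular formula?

C4H6

mol C = 11.75 g CO₂ ÷ 44.009 g/mol = 0.26699 mol
mol H = 2 × 3.609 g H₂O ÷ 18.015 g/mol = 0.40067 mol
Divide by the smallest (0.26699 mol): C 1.000, H 1.501
Multiplying each by 2 gives whole numbers: C 2.00, H 3.00
Empirical formula: C2H3
Empirical-formula mass = 27.05 g/mol; 54 ÷ 27.05 ≈ 2, so the molecular formula is C4H6.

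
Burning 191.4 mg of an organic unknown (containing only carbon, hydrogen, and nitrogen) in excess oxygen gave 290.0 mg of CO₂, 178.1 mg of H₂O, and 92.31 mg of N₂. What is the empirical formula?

mol C = 0.2900 g CO₂ ÷ 44.009 g/mol = 0.0065896 mol
mol H = 2 × 0.1781 g H₂O ÷ 18.015 g/mol = 0.019772 mol
mol N = 2 × 0.09231 g N₂ ÷ 28.014 g/mol = 0.0065903 mol
Divide by the smallest (0.0065896 mol): C 1.000, H 3.001, N 1.000

CH3N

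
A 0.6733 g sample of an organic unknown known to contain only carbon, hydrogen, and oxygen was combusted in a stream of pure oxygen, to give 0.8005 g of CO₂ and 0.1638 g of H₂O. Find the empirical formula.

mol C = 0.8005 g CO₂ ÷ 44.009 g/mol = 0.018189 mol
mol H = 2 × 0.1638 g H₂O ÷ 18.015 g/mol = 0.018185 mol
mass O = 0.6733 − (0.21847 + 0.018330) = 0.43650 g → mol O = 0.43650 ÷ 15.999 = 0.027283 mol
Divide by the smallest (0.018185 mol): C 1.000, H 1.000, O 1.500
Multiplying each by 2 gives whole numbers: C 2.00, H 2.00, O 3.00

C2H2O3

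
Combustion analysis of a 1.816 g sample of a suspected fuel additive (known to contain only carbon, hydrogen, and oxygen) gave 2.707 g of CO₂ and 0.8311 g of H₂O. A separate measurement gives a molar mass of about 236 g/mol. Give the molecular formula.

mol C = 2.707 g CO₂ ÷ 44.009 g/mol = 0.061510 mol
mol H = 2 × 0.8311 g H₂O ÷ 18.015 g/mol = 0.092268 mol
mass O = 1.816 − (0.73880 + 0.093006) = 0.98420 g → mol O = 0.98420 ÷ 15.999 = 0.061516 mol
Divide by the smallest (0.061510 mol): C 1.000, H 1.500, O 1.000
Multiplying each by 2 gives whole numbers: C 2.00, H 3.00, O 2.00
Empirical formula: C2H3O2
Empirical-formula mass = 59.04 g/mol; 236 ÷ 59.04 ≈ 4, so the molecular formula is C8H12O8.

C8H12O8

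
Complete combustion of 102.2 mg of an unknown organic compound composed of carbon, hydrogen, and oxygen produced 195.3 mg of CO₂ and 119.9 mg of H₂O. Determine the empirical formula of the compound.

mol C = 0.1953 g CO₂ ÷ 44.009 g/mol = 0.0044377 mol
mol H = 2 × 0.1199 g H₂O ÷ 18.015 g/mol = 0.013311 mol
mass O = 0.1022 − (0.053302 + 0.013418) = 0.035481 g → mol O = 0.035481 ÷ 15.999 = 0.0022177 mol
Divide by the smallest (0.0022177 mol): C 2.001, H 6.002, O 1.000

C2H6O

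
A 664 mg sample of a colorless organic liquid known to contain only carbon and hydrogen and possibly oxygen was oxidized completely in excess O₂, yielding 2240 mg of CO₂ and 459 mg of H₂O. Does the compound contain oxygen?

no

mol C = 2.24 g CO₂ ÷ 44.009 g/mol = 0.05090 mol
mol H = 2 × 0.459 g H₂O ÷ 18.015 g/mol = 0.05096 mol
C and H together account for 0.6627 g — essentially the entire 0.664 g sample — so the compound contains no oxygen.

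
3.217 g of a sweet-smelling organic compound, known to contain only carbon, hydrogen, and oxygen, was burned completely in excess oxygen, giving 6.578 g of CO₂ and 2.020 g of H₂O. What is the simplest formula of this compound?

mol C = 6.578 g CO₂ ÷ 44.009 g/mol = 0.14947 mol
mol H = 2 × 2.020 g H₂O ÷ 18.015 g/mol = 0.22426 mol
mass O = 3.217 − (1.7953 + 0.22605) = 1.1957 g → mol O = 1.1957 ÷ 15.999 = 0.074734 mol
Divide by the smallest (0.074734 mol): C 2.000, H 3.001, O 1.000

C2H3O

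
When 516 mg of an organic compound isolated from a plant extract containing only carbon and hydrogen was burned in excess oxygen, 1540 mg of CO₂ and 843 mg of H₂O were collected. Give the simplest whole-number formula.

C3H8

mol C = 1.54 g CO₂ ÷ 44.009 g/mol = 0.03499 mol
mol H = 2 × 0.843 g H₂O ÷ 18.015 g/mol = 0.09359 mol
Divide by the smallest (0.03499 mol): C 1.000, H 2.675
Multiplying each by 3 gives whole numbers: C 3.00, H 8.02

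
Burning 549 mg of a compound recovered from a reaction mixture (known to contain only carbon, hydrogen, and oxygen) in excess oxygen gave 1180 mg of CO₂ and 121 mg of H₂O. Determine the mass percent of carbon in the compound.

mol C = 1.18 g CO₂ ÷ 44.009 g/mol = 0.02681 mol
mol H = 2 × 0.121 g H₂O ÷ 18.015 g/mol = 0.01343 mol
mass O = 0.549 − (0.3220 + 0.01354) = 0.2134 g → mol O = 0.2134 ÷ 15.999 = 0.01334 mol
mass % C = 0.3220 g ÷ 0.549 g × 100%

58.7%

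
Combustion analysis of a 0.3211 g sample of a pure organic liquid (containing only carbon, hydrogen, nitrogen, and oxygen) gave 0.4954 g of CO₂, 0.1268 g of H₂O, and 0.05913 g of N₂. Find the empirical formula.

mol C = 0.4954 g CO₂ ÷ 44.009 g/mol = 0.011257 mol
mol H = 2 × 0.1268 g H₂O ÷ 18.015 g/mol = 0.014077 mol
mol N = 2 × 0.05913 g N₂ ÷ 28.014 g/mol = 0.0042215 mol
mass O = 0.3211 − (0.13521 + 0.014190 + 0.059130) = 0.11257 g → mol O = 0.11257 ÷ 15.999 = 0.0070364 mol
Divide by the smallest (0.0042215 mol): C 2.667, H 3.335, N 1.000, O 1.667
Multiplying each by 3 gives whole numbers: C 8.00, H 10.00, N 3.00, O 5.00

C8H10N3O5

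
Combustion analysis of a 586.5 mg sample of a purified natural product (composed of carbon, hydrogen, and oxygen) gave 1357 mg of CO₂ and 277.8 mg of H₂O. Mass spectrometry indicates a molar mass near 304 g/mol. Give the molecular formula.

C16H16O6

mol C = 1.357 g CO₂ ÷ 44.009 g/mol = 0.030835 mol
mol H = 2 × 0.2778 g H₂O ÷ 18.015 g/mol = 0.030841 mol
mass O = 0.5865 − (0.37035 + 0.031088) = 0.18506 g → mol O = 0.18506 ÷ 15.999 = 0.011567 mol
Divide by the smallest (0.011567 mol): C 2.666, H 2.666, O 1.000
Multiplying each by 3 gives whole numbers: C 8.00, H 8.00, O 3.00
Empirical formula: C8H8O3
Empirical-formula mass = 152.15 g/mol; 304 ÷ 152.15 ≈ 2, so the molecular formula is C16H16O6.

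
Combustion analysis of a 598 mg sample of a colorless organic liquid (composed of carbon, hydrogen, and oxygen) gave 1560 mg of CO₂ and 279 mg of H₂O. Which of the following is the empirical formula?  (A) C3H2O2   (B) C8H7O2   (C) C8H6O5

mol C = 1.56 g CO₂ ÷ 44.009 g/mol = 0.03545 mol
mol H = 2 × 0.279 g H₂O ÷ 18.015 g/mol = 0.03097 mol
mass O = 0.598 − (0.4258 + 0.03122) = 0.1410 g → mol O = 0.1410 ÷ 15.999 = 0.008814 mol
Divide by the smallest (0.008814 mol): C 4.022, H 3.514, O 1.000
Multiplying each by 2 gives whole numbers: C 8.04, H 7.03, O 2.00

(B) C8H7O2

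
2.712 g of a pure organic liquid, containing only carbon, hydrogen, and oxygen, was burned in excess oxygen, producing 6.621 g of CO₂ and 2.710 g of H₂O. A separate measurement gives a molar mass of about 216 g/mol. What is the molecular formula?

mol C = 6.621 g CO₂ ÷ 44.009 g/mol = 0.15045 mol
mol H = 2 × 2.710 g H₂O ÷ 18.015 g/mol = 0.30086 mol
mass O = 2.712 − (1.8070 + 0.30327) = 0.60172 g → mol O = 0.60172 ÷ 15.999 = 0.037610 mol
Divide by the smallest (0.037610 mol): C 4.000, H 8.000, O 1.000
Empirical formula: C4H8O
Empirical-formula mass = 72.11 g/mol; 216 ÷ 72.11 ≈ 3, so the molecular formula is C12H24O3.

C12H24O3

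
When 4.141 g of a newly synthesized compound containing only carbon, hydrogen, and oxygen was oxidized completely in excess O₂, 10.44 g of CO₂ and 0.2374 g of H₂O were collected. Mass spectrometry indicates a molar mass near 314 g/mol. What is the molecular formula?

C18H2O6

mol C = 10.44 g CO₂ ÷ 44.009 g/mol = 0.23722 mol
mol H = 2 × 0.2374 g H₂O ÷ 18.015 g/mol = 0.026356 mol
mass O = 4.141 − (2.8493 + 0.026567) = 1.2651 g → mol O = 1.2651 ÷ 15.999 = 0.079076 mol
Divide by the smallest (0.026356 mol): C 9.001, H 1.000, O 3.000
Empirical formula: C9HO3
Empirical-formula mass = 157.10 g/mol; 314 ÷ 157.10 ≈ 2, so the molecular formula is C18H2O6.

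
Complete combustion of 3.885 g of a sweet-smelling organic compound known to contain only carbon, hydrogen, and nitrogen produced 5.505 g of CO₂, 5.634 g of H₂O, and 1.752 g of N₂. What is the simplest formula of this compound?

CH5N

mol C = 5.505 g CO₂ ÷ 44.009 g/mol = 0.12509 mol
mol H = 2 × 5.634 g H₂O ÷ 18.015 g/mol = 0.62548 mol
mol N = 2 × 1.752 g N₂ ÷ 28.014 g/mol = 0.12508 mol
Divide by the smallest (0.12508 mol): C 1.000, H 5.001, N 1.000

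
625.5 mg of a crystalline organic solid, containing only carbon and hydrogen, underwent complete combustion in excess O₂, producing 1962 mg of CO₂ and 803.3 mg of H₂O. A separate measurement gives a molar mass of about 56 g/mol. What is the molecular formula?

mol C = 1.962 g CO₂ ÷ 44.009 g/mol = 0.044582 mol
mol H = 2 × 0.8033 g H₂O ÷ 18.015 g/mol = 0.089181 mol
Divide by the smallest (0.044582 mol): C 1.000, H 2.000
Empirical formula: CH2
Empirical-formula mass = 14.03 g/mol; 56 ÷ 14.03 ≈ 4, so the molecular formula is C4H8.

C4H8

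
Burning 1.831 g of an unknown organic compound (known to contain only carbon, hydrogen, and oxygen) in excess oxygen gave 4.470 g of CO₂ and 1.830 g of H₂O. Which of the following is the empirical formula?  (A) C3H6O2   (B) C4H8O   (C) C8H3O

mol C = 4.470 g CO₂ ÷ 44.009 g/mol = 0.10157 mol
mol H = 2 × 1.830 g H₂O ÷ 18.015 g/mol = 0.20316 mol
mass O = 1.831 − (1.2200 + 0.20479) = 0.40625 g → mol O = 0.40625 ÷ 15.999 = 0.025392 mol
Divide by the smallest (0.025392 mol): C 4.000, H 8.001, O 1.000

(B) C4H8O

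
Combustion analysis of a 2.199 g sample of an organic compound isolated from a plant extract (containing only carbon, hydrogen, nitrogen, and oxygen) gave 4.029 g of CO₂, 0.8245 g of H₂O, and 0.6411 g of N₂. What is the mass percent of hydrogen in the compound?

4.20%

mol C = 4.029 g CO₂ ÷ 44.009 g/mol = 0.091549 mol
mol H = 2 × 0.8245 g H₂O ÷ 18.015 g/mol = 0.091535 mol
mol N = 2 × 0.6411 g N₂ ÷ 28.014 g/mol = 0.045770 mol
mass O = 2.199 − (1.0996 + 0.092267 + 0.64110) = 0.36603 g → mol O = 0.36603 ÷ 15.999 = 0.022878 mol
mass % H = 0.092267 g ÷ 2.199 g × 100%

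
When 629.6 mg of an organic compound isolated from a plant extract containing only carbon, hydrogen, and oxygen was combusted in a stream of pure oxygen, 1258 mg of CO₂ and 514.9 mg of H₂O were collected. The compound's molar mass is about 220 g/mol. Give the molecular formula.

mol C = 1.258 g CO₂ ÷ 44.009 g/mol = 0.028585 mol
mol H = 2 × 0.5149 g H₂O ÷ 18.015 g/mol = 0.057163 mol
mass O = 0.6296 − (0.34334 + 0.057621) = 0.22864 g → mol O = 0.22864 ÷ 15.999 = 0.014291 mol
Divide by the smallest (0.014291 mol): C 2.000, H 4.000, O 1.000
Empirical formula: C2H4O
Empirical-formula mass = 44.05 g/mol; 220 ÷ 44.05 ≈ 5, so the molecular formula is C10H20O5.

C10H20O5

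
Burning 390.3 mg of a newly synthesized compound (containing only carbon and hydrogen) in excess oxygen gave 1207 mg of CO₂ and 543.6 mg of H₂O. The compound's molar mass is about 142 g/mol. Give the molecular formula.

mol C = 1.207 g CO₂ ÷ 44.009 g/mol = 0.027426 mol
mol H = 2 × 0.5436 g H₂O ÷ 18.015 g/mol = 0.060350 mol
Divide by the smallest (0.027426 mol): C 1.000, H 2.200
Multiplying each by 5 gives whole numbers: C 5.00, H 11.00
Empirical formula: C5H11
Empirical-formula mass = 71.14 g/mol; 142 ÷ 71.14 ≈ 2, so the molecular formula is C10H22.

C10H22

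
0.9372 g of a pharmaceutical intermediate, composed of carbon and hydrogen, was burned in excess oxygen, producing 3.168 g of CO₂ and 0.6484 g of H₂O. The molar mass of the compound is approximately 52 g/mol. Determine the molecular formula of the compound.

mol C = 3.168 g CO₂ ÷ 44.009 g/mol = 0.071985 mol
mol H = 2 × 0.6484 g H₂O ÷ 18.015 g/mol = 0.071984 mol
Divide by the smallest (0.071984 mol): C 1.000, H 1.000
Empirical formula: CH
Empirical-formula mass = 13.02 g/mol; 52 ÷ 13.02 ≈ 4, so the molecular formula is C4H4.

C4H4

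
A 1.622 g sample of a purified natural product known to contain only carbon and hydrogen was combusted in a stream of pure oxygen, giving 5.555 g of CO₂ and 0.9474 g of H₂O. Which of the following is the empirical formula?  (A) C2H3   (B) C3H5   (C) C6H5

mol C = 5.555 g CO₂ ÷ 44.009 g/mol = 0.12622 mol
mol H = 2 × 0.9474 g H₂O ÷ 18.015 g/mol = 0.10518 mol
Divide by the smallest (0.10518 mol): C 1.200, H 1.000
Multiplying each by 5 gives whole numbers: C 6.00, H 5.00

(C) C6H5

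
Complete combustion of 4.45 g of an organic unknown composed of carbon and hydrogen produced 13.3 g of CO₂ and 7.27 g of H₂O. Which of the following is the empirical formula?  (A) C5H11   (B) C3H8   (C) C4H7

mol C = 13.3 g CO₂ ÷ 44.009 g/mol = 0.3022 mol
mol H = 2 × 7.27 g H₂O ÷ 18.015 g/mol = 0.8071 mol
Divide by the smallest (0.3022 mol): C 1.000, H 2.671
Multiplying each by 3 gives whole numbers: C 3.00, H 8.01

(B) C3H8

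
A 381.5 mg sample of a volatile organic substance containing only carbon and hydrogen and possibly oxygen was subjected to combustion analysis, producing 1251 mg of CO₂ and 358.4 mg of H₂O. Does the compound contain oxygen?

mol C = 1.251 g CO₂ ÷ 44.009 g/mol = 0.028426 mol
mol H = 2 × 0.3584 g H₂O ÷ 18.015 g/mol = 0.039789 mol
C and H together account for 0.38153 g — essentially the entire 0.3815 g sample — so the compound contains no oxygen.

no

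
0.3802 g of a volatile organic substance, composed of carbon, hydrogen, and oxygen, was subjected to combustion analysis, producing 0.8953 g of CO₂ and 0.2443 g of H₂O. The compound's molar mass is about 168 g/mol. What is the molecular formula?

C9H12O3

mol C = 0.8953 g CO₂ ÷ 44.009 g/mol = 0.020344 mol
mol H = 2 × 0.2443 g H₂O ÷ 18.015 g/mol = 0.027122 mol
mass O = 0.3802 − (0.24435 + 0.027339) = 0.10851 g → mol O = 0.10851 ÷ 15.999 = 0.0067826 mol
Divide by the smallest (0.0067826 mol): C 2.999, H 3.999, O 1.000
Empirical formula: C3H4O
Empirical-formula mass = 56.06 g/mol; 168 ÷ 56.06 ≈ 3, so the molecular formula is C9H12O3.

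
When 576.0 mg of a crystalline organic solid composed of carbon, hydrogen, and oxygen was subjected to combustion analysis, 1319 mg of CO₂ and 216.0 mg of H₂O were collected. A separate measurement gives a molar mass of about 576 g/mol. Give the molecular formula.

mol C = 1.319 g CO₂ ÷ 44.009 g/mol = 0.029971 mol
mol H = 2 × 0.2160 g H₂O ÷ 18.015 g/mol = 0.023980 mol
mass O = 0.5760 − (0.35998 + 0.024172) = 0.19184 g → mol O = 0.19184 ÷ 15.999 = 0.011991 mol
Divide by the smallest (0.011991 mol): C 2.499, H 2.000, O 1.000
Multiplying each by 2 gives whole numbers: C 5.00, H 4.00, O 2.00
Empirical formula: C5H4O2
Empirical-formula mass = 96.08 g/mol; 576 ÷ 96.08 ≈ 6, so the molecular formula is C30H24O12.

C30H24O12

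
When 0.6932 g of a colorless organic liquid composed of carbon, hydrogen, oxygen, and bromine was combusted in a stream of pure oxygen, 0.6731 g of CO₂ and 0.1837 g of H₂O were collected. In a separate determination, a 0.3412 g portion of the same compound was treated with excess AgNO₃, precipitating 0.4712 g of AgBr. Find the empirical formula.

mol C = 0.6731 g CO₂ ÷ 44.009 g/mol = 0.015295 mol
mol H = 2 × 0.1837 g H₂O ÷ 18.015 g/mol = 0.020394 mol
From the AgBr data: mol Br per gram of compound = (0.4712 ÷ 187.772) ÷ 0.3412 = 0.0073547 mol/g, so in the 0.6932 g combustion sample mol Br = 0.0050983 mol
mass O = 0.6932 − (0.18370 + 0.020557 + 0.40737) = 0.081566 g → mol O = 0.081566 ÷ 15.999 = 0.0050982 mol
Divide by the smallest (0.0050982 mol): C 3.000, H 4.000, Br 1.000, O 1.000

C3H4BrO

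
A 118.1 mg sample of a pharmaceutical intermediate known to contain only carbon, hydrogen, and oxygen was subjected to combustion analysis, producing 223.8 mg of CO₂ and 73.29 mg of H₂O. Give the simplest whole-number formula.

C5H8O3

mol C = 0.2238 g CO₂ ÷ 44.009 g/mol = 0.0050853 mol
mol H = 2 × 0.07329 g H₂O ÷ 18.015 g/mol = 0.0081366 mol
mass O = 0.1181 − (0.061080 + 0.0082016) = 0.048819 g → mol O = 0.048819 ÷ 15.999 = 0.0030513 mol
Divide by the smallest (0.0030513 mol): C 1.667, H 2.667, O 1.000
Multiplying each by 3 gives whole numbers: C 5.00, H 8.00, O 3.00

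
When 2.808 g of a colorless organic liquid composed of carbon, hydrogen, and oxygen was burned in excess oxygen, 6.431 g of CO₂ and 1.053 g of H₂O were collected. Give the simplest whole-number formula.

mol C = 6.431 g CO₂ ÷ 44.009 g/mol = 0.14613 mol
mol H = 2 × 1.053 g H₂O ÷ 18.015 g/mol = 0.11690 mol
mass O = 2.808 − (1.7552 + 0.11784) = 0.93500 g → mol O = 0.93500 ÷ 15.999 = 0.058441 mol
Divide by the smallest (0.058441 mol): C 2.500, H 2.000, O 1.000
Multiplying each by 2 gives whole numbers: C 5.00, H 4.00, O 2.00

C5H4O2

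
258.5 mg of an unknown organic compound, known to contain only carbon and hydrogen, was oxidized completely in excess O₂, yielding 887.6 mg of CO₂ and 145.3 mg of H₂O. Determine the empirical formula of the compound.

mol C = 0.8876 g CO₂ ÷ 44.009 g/mol = 0.020169 mol
mol H = 2 × 0.1453 g H₂O ÷ 18.015 g/mol = 0.016131 mol
Divide by the smallest (0.016131 mol): C 1.250, H 1.000
Multiplying each by 4 gives whole numbers: C 5.00, H 4.00

C5H4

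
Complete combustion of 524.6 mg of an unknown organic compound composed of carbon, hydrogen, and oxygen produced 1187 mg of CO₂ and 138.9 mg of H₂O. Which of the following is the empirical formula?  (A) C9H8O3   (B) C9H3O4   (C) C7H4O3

mol C = 1.187 g CO₂ ÷ 44.009 g/mol = 0.026972 mol
mol H = 2 × 0.1389 g H₂O ÷ 18.015 g/mol = 0.015420 mol
mass O = 0.5246 − (0.32396 + 0.015544) = 0.18510 g → mol O = 0.18510 ÷ 15.999 = 0.011569 mol
Divide by the smallest (0.011569 mol): C 2.331, H 1.333, O 1.000
Multiplying each by 3 gives whole numbers: C 6.99, H 4.00, O 3.00

(C) C7H4O3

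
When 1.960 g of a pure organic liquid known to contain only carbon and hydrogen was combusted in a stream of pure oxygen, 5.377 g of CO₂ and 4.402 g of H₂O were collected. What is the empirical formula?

CH4

mol C = 5.377 g CO₂ ÷ 44.009 g/mol = 0.12218 mol
mol H = 2 × 4.402 g H₂O ÷ 18.015 g/mol = 0.48870 mol
Divide by the smallest (0.12218 mol): C 1.000, H 4.000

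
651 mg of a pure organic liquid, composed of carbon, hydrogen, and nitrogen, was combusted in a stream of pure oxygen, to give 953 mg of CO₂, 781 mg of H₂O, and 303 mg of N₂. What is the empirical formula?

CH4N

mol C = 0.953 g CO₂ ÷ 44.009 g/mol = 0.02165 mol
mol H = 2 × 0.781 g H₂O ÷ 18.015 g/mol = 0.08671 mol
mol N = 2 × 0.303 g N₂ ÷ 28.014 g/mol = 0.02163 mol
Divide by the smallest (0.02163 mol): C 1.001, H 4.008, N 1.000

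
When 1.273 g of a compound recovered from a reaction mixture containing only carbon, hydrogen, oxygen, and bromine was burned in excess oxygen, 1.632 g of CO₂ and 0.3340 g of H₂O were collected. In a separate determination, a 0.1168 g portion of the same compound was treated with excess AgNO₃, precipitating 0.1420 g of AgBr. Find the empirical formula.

C9H9Br2O2

mol C = 1.632 g CO₂ ÷ 44.009 g/mol = 0.037083 mol
mol H = 2 × 0.3340 g H₂O ÷ 18.015 g/mol = 0.037080 mol
From the AgBr data: mol Br per gram of compound = (0.1420 ÷ 187.772) ÷ 0.1168 = 0.0064746 mol/g, so in the 1.273 g combustion sample mol Br = 0.0082422 mol
mass O = 1.273 − (0.44541 + 0.037377 + 0.65858) = 0.13163 g → mol O = 0.13163 ÷ 15.999 = 0.0082274 mol
Divide by the smallest (0.0082274 mol): C 4.507, H 4.507, Br 1.002, O 1.000
Multiplying each by 2 gives whole numbers: C 9.01, H 9.01, Br 2.00, O 2.00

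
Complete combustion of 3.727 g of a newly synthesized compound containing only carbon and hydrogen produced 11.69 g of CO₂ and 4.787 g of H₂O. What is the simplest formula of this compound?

mol C = 11.69 g CO₂ ÷ 44.009 g/mol = 0.26563 mol
mol H = 2 × 4.787 g H₂O ÷ 18.015 g/mol = 0.53145 mol
Divide by the smallest (0.26563 mol): C 1.000, H 2.001

CH2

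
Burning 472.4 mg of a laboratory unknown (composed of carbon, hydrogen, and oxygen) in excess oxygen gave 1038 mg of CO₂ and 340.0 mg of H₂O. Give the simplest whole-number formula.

C5H8O2

mol C = 1.038 g CO₂ ÷ 44.009 g/mol = 0.023586 mol
mol H = 2 × 0.3400 g H₂O ÷ 18.015 g/mol = 0.037746 mol
mass O = 0.4724 − (0.28329 + 0.038048) = 0.15106 g → mol O = 0.15106 ÷ 15.999 = 0.0094418 mol
Divide by the smallest (0.0094418 mol): C 2.498, H 3.998, O 1.000
Multiplying each by 2 gives whole numbers: C 5.00, H 8.00, O 2.00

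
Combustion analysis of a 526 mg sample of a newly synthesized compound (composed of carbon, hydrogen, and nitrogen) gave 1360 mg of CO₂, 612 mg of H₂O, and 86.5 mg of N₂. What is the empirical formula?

C5H11N

mol C = 1.36 g CO₂ ÷ 44.009 g/mol = 0.03090 mol
mol H = 2 × 0.612 g H₂O ÷ 18.015 g/mol = 0.06794 mol
mol N = 2 × 0.0865 g N₂ ÷ 28.014 g/mol = 0.006175 mol
Divide by the smallest (0.006175 mol): C 5.004, H 11.002, N 1.000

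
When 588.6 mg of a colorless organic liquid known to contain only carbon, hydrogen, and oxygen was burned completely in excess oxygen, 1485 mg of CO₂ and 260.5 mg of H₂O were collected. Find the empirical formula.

mol C = 1.485 g CO₂ ÷ 44.009 g/mol = 0.033743 mol
mol H = 2 × 0.2605 g H₂O ÷ 18.015 g/mol = 0.028920 mol
mass O = 0.5886 − (0.40529 + 0.029152) = 0.15416 g → mol O = 0.15416 ÷ 15.999 = 0.0096356 mol
Divide by the smallest (0.0096356 mol): C 3.502, H 3.001, O 1.000
Multiplying each by 2 gives whole numbers: C 7.00, H 6.00, O 2.00

C7H6O2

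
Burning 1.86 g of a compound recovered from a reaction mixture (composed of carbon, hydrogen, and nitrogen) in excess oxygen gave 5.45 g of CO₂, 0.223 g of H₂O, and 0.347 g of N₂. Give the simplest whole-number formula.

mol C = 5.45 g CO₂ ÷ 44.009 g/mol = 0.1238 mol
mol H = 2 × 0.223 g H₂O ÷ 18.015 g/mol = 0.02476 mol
mol N = 2 × 0.347 g N₂ ÷ 28.014 g/mol = 0.02477 mol
Divide by the smallest (0.02476 mol): C 5.002, H 1.000, N 1.001

C5HN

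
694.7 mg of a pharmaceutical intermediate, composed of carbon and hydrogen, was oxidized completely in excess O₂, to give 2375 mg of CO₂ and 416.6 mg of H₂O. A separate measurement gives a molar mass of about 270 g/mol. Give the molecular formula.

C21H18

mol C = 2.375 g CO₂ ÷ 44.009 g/mol = 0.053966 mol
mol H = 2 × 0.4166 g H₂O ÷ 18.015 g/mol = 0.046250 mol
Divide by the smallest (0.046250 mol): C 1.167, H 1.000
Multiplying each by 6 gives whole numbers: C 7.00, H 6.00
Empirical formula: C7H6
Empirical-formula mass = 90.12 g/mol; 270 ÷ 90.12 ≈ 3, so the molecular formula is C21H18.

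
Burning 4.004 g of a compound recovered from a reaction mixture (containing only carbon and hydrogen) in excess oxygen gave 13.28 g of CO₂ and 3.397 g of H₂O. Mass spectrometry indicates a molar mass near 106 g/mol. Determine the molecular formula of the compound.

C8H10

mol C = 13.28 g CO₂ ÷ 44.009 g/mol = 0.30176 mol
mol H = 2 × 3.397 g H₂O ÷ 18.015 g/mol = 0.37713 mol
Divide by the smallest (0.30176 mol): C 1.000, H 1.250
Multiplying each by 4 gives whole numbers: C 4.00, H 5.00
Empirical formula: C4H5
Empirical-formula mass = 53.08 g/mol; 106 ÷ 53.08 ≈ 2, so the molecular formula is C8H10.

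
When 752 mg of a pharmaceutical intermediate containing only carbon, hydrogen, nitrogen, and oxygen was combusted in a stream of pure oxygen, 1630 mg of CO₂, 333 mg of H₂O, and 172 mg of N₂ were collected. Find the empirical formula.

mol C = 1.63 g CO₂ ÷ 44.009 g/mol = 0.03704 mol
mol H = 2 × 0.333 g H₂O ÷ 18.015 g/mol = 0.03697 mol
mol N = 2 × 0.172 g N₂ ÷ 28.014 g/mol = 0.01228 mol
mass O = 0.752 − (0.4449 + 0.03726 + 0.1720) = 0.09787 g → mol O = 0.09787 ÷ 15.999 = 0.006117 mol
Divide by the smallest (0.006117 mol): C 6.054, H 6.043, N 2.007, O 1.000

C6H6N2O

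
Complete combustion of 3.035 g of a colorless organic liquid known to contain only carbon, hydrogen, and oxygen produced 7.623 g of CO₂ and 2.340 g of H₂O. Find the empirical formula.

C4H6O

mol C = 7.623 g CO₂ ÷ 44.009 g/mol = 0.17321 mol
mol H = 2 × 2.340 g H₂O ÷ 18.015 g/mol = 0.25978 mol
mass O = 3.035 − (2.0805 + 0.26186) = 0.69266 g → mol O = 0.69266 ÷ 15.999 = 0.043294 mol
Divide by the smallest (0.043294 mol): C 4.001, H 6.000, O 1.000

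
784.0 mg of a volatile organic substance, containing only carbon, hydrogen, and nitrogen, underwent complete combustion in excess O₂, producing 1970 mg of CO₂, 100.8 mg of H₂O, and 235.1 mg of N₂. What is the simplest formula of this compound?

mol C = 1.970 g CO₂ ÷ 44.009 g/mol = 0.044764 mol
mol H = 2 × 0.1008 g H₂O ÷ 18.015 g/mol = 0.011191 mol
mol N = 2 × 0.2351 g N₂ ÷ 28.014 g/mol = 0.016784 mol
Divide by the smallest (0.011191 mol): C 4.000, H 1.000, N 1.500
Multiplying each by 2 gives whole numbers: C 8.00, H 2.00, N 3.00

C8H2N3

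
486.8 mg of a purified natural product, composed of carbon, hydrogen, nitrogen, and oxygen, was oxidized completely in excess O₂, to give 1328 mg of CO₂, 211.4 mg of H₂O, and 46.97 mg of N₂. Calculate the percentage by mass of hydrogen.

4.86%

mol C = 1.328 g CO₂ ÷ 44.009 g/mol = 0.030176 mol
mol H = 2 × 0.2114 g H₂O ÷ 18.015 g/mol = 0.023469 mol
mol N = 2 × 0.04697 g N₂ ÷ 28.014 g/mol = 0.0033533 mol
mass O = 0.4868 − (0.36244 + 0.023657 + 0.046970) = 0.053733 g → mol O = 0.053733 ÷ 15.999 = 0.0033585 mol
mass % H = 0.023657 g ÷ 0.4868 g × 100%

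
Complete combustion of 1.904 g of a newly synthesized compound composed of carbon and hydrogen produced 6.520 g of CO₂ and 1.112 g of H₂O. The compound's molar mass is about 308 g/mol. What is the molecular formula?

mol C = 6.520 g CO₂ ÷ 44.009 g/mol = 0.14815 mol
mol H = 2 × 1.112 g H₂O ÷ 18.015 g/mol = 0.12345 mol
Divide by the smallest (0.12345 mol): C 1.200, H 1.000
Multiplying each by 5 gives whole numbers: C 6.00, H 5.00
Empirical formula: C6H5
Empirical-formula mass = 77.11 g/mol; 308 ÷ 77.11 ≈ 4, so the molecular formula is C24H20.

C24H20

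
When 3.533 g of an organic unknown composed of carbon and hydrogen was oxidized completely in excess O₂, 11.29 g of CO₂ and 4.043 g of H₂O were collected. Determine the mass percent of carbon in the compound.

87.21%

mol C = 11.29 g CO₂ ÷ 44.009 g/mol = 0.25654 mol
mol H = 2 × 4.043 g H₂O ÷ 18.015 g/mol = 0.44885 mol
mass % C = 3.0813 g ÷ 3.533 g × 100%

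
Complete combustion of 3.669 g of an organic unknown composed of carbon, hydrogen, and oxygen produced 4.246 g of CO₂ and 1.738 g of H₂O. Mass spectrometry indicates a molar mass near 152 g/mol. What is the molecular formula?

C4H8O6

mol C = 4.246 g CO₂ ÷ 44.009 g/mol = 0.096480 mol
mol H = 2 × 1.738 g H₂O ÷ 18.015 g/mol = 0.19295 mol
mass O = 3.669 − (1.1588 + 0.19449) = 2.3157 g → mol O = 2.3157 ÷ 15.999 = 0.14474 mol
Divide by the smallest (0.096480 mol): C 1.000, H 2.000, O 1.500
Multiplying each by 2 gives whole numbers: C 2.00, H 4.00, O 3.00
Empirical formula: C2H4O3
Empirical-formula mass = 76.05 g/mol; 152 ÷ 76.05 ≈ 2, so the molecular formula is C4H8O6.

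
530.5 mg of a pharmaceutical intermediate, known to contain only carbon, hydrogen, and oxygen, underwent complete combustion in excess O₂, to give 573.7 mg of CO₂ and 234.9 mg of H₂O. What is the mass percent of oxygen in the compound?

mol C = 0.5737 g CO₂ ÷ 44.009 g/mol = 0.013036 mol
mol H = 2 × 0.2349 g H₂O ÷ 18.015 g/mol = 0.026078 mol
mass O = 0.5305 − (0.15658 + 0.026287) = 0.34764 g → mol O = 0.34764 ÷ 15.999 = 0.021729 mol
mass % O = 0.34764 g ÷ 0.5305 g × 100%

65.53%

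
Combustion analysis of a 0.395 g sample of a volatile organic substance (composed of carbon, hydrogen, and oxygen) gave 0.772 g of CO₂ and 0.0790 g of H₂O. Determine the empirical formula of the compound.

mol C = 0.772 g CO₂ ÷ 44.009 g/mol = 0.01754 mol
mol H = 2 × 0.0790 g H₂O ÷ 18.015 g/mol = 0.008770 mol
mass O = 0.395 − (0.2107 + 0.008841) = 0.1755 g → mol O = 0.1755 ÷ 15.999 = 0.01097 mol
Divide by the smallest (0.008770 mol): C 2.000, H 1.000, O 1.250
Multiplying each by 4 gives whole numbers: C 8.00, H 4.00, O 5.00

C8H4O5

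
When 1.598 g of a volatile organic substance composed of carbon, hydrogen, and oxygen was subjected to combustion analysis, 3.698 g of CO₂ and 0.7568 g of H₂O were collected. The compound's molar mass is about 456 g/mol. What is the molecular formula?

mol C = 3.698 g CO₂ ÷ 44.009 g/mol = 0.084028 mol
mol H = 2 × 0.7568 g H₂O ÷ 18.015 g/mol = 0.084019 mol
mass O = 1.598 − (1.0093 + 0.084691) = 0.50405 g → mol O = 0.50405 ÷ 15.999 = 0.031505 mol
Divide by the smallest (0.031505 mol): C 2.667, H 2.667, O 1.000
Multiplying each by 3 gives whole numbers: C 8.00, H 8.00, O 3.00
Empirical formula: C8H8O3
Empirical-formula mass = 152.15 g/mol; 456 ÷ 152.15 ≈ 3, so the molecular formula is C24H24O9.

C24H24O9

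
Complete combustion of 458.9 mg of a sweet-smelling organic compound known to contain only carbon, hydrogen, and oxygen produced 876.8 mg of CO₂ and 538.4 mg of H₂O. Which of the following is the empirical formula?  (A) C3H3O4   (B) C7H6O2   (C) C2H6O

mol C = 0.8768 g CO₂ ÷ 44.009 g/mol = 0.019923 mol
mol H = 2 × 0.5384 g H₂O ÷ 18.015 g/mol = 0.059772 mol
mass O = 0.4589 − (0.23930 + 0.060251) = 0.15935 g → mol O = 0.15935 ÷ 15.999 = 0.0099601 mol
Divide by the smallest (0.0099601 mol): C 2.000, H 6.001, O 1.000

(C) C2H6O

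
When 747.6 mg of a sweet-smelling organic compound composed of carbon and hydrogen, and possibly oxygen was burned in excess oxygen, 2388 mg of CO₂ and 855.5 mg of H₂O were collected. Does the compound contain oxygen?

mol C = 2.388 g CO₂ ÷ 44.009 g/mol = 0.054262 mol
mol H = 2 × 0.8555 g H₂O ÷ 18.015 g/mol = 0.094976 mol
C and H together account for 0.74747 g — essentially the entire 0.7476 g sample — so the compound contains no oxygen.

no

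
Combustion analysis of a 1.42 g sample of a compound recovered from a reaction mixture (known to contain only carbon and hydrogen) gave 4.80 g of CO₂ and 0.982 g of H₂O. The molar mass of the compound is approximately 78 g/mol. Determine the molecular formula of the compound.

mol C = 4.80 g CO₂ ÷ 44.009 g/mol = 0.1091 mol
mol H = 2 × 0.982 g H₂O ÷ 18.015 g/mol = 0.1090 mol
Divide by the smallest (0.1090 mol): C 1.000, H 1.000
Empirical formula: CH
Empirical-formula mass = 13.02 g/mol; 78 ÷ 13.02 ≈ 6, so the molecular formula is C6H6.

C6H6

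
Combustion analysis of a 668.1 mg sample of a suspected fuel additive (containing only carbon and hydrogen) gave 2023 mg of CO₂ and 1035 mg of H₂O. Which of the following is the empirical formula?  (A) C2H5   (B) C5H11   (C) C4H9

(A) C2H5

mol C = 2.023 g CO₂ ÷ 44.009 g/mol = 0.045968 mol
mol H = 2 × 1.035 g H₂O ÷ 18.015 g/mol = 0.11490 mol
Divide by the smallest (0.045968 mol): C 1.000, H 2.500
Multiplying each by 2 gives whole numbers: C 2.00, H 5.00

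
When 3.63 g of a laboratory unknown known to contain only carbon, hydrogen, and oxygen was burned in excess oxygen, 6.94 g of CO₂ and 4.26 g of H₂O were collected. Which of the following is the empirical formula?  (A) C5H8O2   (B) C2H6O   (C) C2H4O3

(B) C2H6O

mol C = 6.94 g CO₂ ÷ 44.009 g/mol = 0.1577 mol
mol H = 2 × 4.26 g H₂O ÷ 18.015 g/mol = 0.4729 mol
mass O = 3.63 − (1.894 + 0.4767) = 1.259 g → mol O = 1.259 ÷ 15.999 = 0.07871 mol
Divide by the smallest (0.07871 mol): C 2.004, H 6.009, O 1.000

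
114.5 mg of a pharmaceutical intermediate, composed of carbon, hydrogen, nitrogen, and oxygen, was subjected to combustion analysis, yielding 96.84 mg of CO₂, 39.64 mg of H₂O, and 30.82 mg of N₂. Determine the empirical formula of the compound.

C2H4N2O3

mol C = 0.09684 g CO₂ ÷ 44.009 g/mol = 0.0022005 mol
mol H = 2 × 0.03964 g H₂O ÷ 18.015 g/mol = 0.0044008 mol
mol N = 2 × 0.03082 g N₂ ÷ 28.014 g/mol = 0.0022003 mol
mass O = 0.1145 − (0.026430 + 0.0044360 + 0.030820) = 0.052814 g → mol O = 0.052814 ÷ 15.999 = 0.0033011 mol
Divide by the smallest (0.0022003 mol): C 1.000, H 2.000, N 1.000, O 1.500
Multiplying each by 2 gives whole numbers: C 2.00, H 4.00, N 2.00, O 3.00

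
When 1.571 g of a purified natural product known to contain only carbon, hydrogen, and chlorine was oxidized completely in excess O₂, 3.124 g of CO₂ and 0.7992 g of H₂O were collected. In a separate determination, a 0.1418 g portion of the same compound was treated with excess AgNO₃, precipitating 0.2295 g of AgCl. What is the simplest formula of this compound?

mol C = 3.124 g CO₂ ÷ 44.009 g/mol = 0.070985 mol
mol H = 2 × 0.7992 g H₂O ÷ 18.015 g/mol = 0.088726 mol
From the AgCl data: mol Cl per gram of compound = (0.2295 ÷ 143.318) ÷ 0.1418 = 0.011293 mol/g, so in the 1.571 g combustion sample mol Cl = 0.017741 mol
Divide by the smallest (0.017741 mol): C 4.001, H 5.001, Cl 1.000

C4H5Cl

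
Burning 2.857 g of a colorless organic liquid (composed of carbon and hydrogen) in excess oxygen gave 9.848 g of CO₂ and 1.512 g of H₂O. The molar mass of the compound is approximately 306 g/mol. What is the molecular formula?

C24H18

mol C = 9.848 g CO₂ ÷ 44.009 g/mol = 0.22377 mol
mol H = 2 × 1.512 g H₂O ÷ 18.015 g/mol = 0.16786 mol
Divide by the smallest (0.16786 mol): C 1.333, H 1.000
Multiplying each by 3 gives whole numbers: C 4.00, H 3.00
Empirical formula: C4H3
Empirical-formula mass = 51.07 g/mol; 306 ÷ 51.07 ≈ 6, so the molecular formula is C24H18.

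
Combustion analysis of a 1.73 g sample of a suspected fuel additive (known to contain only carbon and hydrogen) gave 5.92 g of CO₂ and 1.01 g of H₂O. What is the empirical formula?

C6H5

mol C = 5.92 g CO₂ ÷ 44.009 g/mol = 0.1345 mol
mol H = 2 × 1.01 g H₂O ÷ 18.015 g/mol = 0.1121 mol
Divide by the smallest (0.1121 mol): C 1.200, H 1.000
Multiplying each by 5 gives whole numbers: C 6.00, H 5.00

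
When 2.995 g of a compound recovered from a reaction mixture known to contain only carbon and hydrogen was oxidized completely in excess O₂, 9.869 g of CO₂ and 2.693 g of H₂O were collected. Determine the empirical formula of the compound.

mol C = 9.869 g CO₂ ÷ 44.009 g/mol = 0.22425 mol
mol H = 2 × 2.693 g H₂O ÷ 18.015 g/mol = 0.29897 mol
Divide by the smallest (0.22425 mol): C 1.000, H 1.333
Multiplying each by 3 gives whole numbers: C 3.00, H 4.00

C3H4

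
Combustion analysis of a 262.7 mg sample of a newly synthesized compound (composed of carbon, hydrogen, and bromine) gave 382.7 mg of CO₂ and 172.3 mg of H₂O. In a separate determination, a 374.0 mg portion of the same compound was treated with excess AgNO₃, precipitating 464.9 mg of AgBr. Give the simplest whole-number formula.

C5H11Br

mol C = 0.3827 g CO₂ ÷ 44.009 g/mol = 0.0086959 mol
mol H = 2 × 0.1723 g H₂O ÷ 18.015 g/mol = 0.019129 mol
From the AgBr data: mol Br per gram of compound = (0.4649 ÷ 187.772) ÷ 0.3740 = 0.0066200 mol/g, so in the 0.2627 g combustion sample mol Br = 0.0017391 mol
Divide by the smallest (0.0017391 mol): C 5.000, H 10.999, Br 1.000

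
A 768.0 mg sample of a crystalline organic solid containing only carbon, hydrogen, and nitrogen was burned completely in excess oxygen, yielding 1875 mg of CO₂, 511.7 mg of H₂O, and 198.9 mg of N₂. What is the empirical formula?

C3H4N

mol C = 1.875 g CO₂ ÷ 44.009 g/mol = 0.042605 mol
mol H = 2 × 0.5117 g H₂O ÷ 18.015 g/mol = 0.056808 mol
mol N = 2 × 0.1989 g N₂ ÷ 28.014 g/mol = 0.014200 mol
Divide by the smallest (0.014200 mol): C 3.000, H 4.001, N 1.000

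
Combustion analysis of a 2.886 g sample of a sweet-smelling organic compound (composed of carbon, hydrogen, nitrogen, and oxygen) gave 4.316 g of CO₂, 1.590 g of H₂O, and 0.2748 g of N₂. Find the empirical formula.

C5H9NO4

mol C = 4.316 g CO₂ ÷ 44.009 g/mol = 0.098071 mol
mol H = 2 × 1.590 g H₂O ÷ 18.015 g/mol = 0.17652 mol
mol N = 2 × 0.2748 g N₂ ÷ 28.014 g/mol = 0.019619 mol
mass O = 2.886 − (1.1779 + 0.17793 + 0.27480) = 1.2553 g → mol O = 1.2553 ÷ 15.999 = 0.078464 mol
Divide by the smallest (0.019619 mol): C 4.999, H 8.997, N 1.000, O 3.999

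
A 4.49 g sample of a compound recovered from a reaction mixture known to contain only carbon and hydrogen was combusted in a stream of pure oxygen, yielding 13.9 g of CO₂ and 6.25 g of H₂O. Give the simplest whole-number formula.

mol C = 13.9 g CO₂ ÷ 44.009 g/mol = 0.3158 mol
mol H = 2 × 6.25 g H₂O ÷ 18.015 g/mol = 0.6939 mol
Divide by the smallest (0.3158 mol): C 1.000, H 2.197
Multiplying each by 5 gives whole numbers: C 5.00, H 10.98

C5H11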